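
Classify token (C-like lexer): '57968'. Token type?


Pattern: digits only
Type: INTEGER_LITERAL


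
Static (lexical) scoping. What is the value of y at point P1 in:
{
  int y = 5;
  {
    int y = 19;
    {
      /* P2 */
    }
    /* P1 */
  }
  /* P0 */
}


y declared in the same block as P1
y = 19


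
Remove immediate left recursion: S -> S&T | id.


Left-recursive alternatives: S&T; non-recursive: id
Introduce S': S -> idS', S' -> &TS' | ε


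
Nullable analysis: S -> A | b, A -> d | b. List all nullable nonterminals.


A nonterminal is nullable iff some alternative derives ε (directly, or every symbol in it is nullable)
Nullable: {}


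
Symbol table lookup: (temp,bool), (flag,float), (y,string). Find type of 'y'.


Lookup 'y' → type string


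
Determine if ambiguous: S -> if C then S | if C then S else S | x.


dangling else: 'if C then if C then x else x' parses two ways
Ambiguous


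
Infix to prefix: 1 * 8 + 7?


left-to-right (same/higher precedence on left): tree is (+ (* 1 8) 7)
Prefix: + * 1 8 7


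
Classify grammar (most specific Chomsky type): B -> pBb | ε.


Single nonterminal LHS, but p^n b^n is not regular
Classification: Type 2 (Context-Free)


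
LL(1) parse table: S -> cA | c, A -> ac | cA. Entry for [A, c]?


For [A, c]: 'c' ∈ FIRST(cA)
Entry: A -> cA


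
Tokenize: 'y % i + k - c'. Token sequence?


Scan left to right, longest-match per lexeme
Tokens: ID(y), OP(%), ID(i), OP(+), ID(k), OP(-), ID(c)


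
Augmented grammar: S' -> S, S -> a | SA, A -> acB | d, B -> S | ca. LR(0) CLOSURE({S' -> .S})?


Start: S' -> .S
For each item with dot before a nonterminal B, add B -> .γ for every B-production
Closure: [S' -> .S, S -> .a, S -> .SA]


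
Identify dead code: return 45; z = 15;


statement follows a return and is unreachable
Dead: 'z = 15'


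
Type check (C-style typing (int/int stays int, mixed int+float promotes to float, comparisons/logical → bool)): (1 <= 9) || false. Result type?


Operand types: bool || bool
Rule: logical operators take bool operands and yield bool
Result type: bool


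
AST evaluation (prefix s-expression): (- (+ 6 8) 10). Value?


Evaluate inner: (+ 6 8) = 14
Evaluate root: (- 14 10) = 4
Result: 4


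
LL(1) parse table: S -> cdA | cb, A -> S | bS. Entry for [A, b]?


For [A, b]: 'b' ∈ FIRST(bS)
Entry: A -> bS


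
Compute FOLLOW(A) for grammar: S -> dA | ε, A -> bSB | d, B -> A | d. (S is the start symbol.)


$ ∈ FOLLOW(S). For each A -> αBβ: add FIRST(β)\{ε} to FOLLOW(B); if β nullable, add FOLLOW(A).
FOLLOW(A) = {$, b, d}


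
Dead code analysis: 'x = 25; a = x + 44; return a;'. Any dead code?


x is read by a's definition; a is returned
No dead code


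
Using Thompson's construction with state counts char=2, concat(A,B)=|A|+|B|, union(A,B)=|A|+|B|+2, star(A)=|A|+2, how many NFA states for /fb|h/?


Syntax tree has 3 char leaf(s), 1 union(s), 0 star(s)
chars contribute 3×2 = 6; each union adds +2; each star adds +2
Total: 6 + 2 + 0 = 8 states


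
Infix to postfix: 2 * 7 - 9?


Left to right (same or higher precedence on left)
Postfix: 2 7 * 9 -


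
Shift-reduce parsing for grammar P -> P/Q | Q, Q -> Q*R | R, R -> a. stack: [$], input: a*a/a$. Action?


no handle on stack; shift 'a'
Action: shift


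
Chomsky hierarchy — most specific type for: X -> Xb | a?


Left-linear: every RHS is a terminal or one nonterminal followed by a terminal
Classification: Type 3 (Regular)


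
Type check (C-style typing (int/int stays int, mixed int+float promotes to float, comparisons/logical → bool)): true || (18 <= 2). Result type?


Operand types: bool || bool
Rule: logical operators take bool operands and yield bool
Result type: bool


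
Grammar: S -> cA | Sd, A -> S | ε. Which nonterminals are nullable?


A nonterminal is nullable iff some alternative derives ε (directly, or every symbol in it is nullable)
Nullable: {A}


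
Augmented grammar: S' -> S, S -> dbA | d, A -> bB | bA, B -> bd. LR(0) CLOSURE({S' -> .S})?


Start: S' -> .S
For each item with dot before a nonterminal B, add B -> .γ for every B-production
Closure: [S' -> .S, S -> .dbA, S -> .d]


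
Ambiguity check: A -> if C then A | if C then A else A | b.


dangling else: 'if C then if C then b else b' parses two ways
Ambiguous


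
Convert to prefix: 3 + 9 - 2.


left-to-right (same/higher precedence on left): tree is (- (+ 3 9) 2)
Prefix: - + 3 9 2


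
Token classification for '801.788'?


Pattern: digits with a decimal point
Type: FLOAT_LITERAL


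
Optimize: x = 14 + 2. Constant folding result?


14 + 2 = 16 at compile time
Optimized: x = 16


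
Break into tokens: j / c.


Scan left to right, longest-match per lexeme
Tokens: ID(j), OP(/), ID(c)


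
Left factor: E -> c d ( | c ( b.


Common prefix: 'c'
Factored: E -> c E', E' -> d ( | ( b


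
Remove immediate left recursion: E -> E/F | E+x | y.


Left-recursive alternatives: E/F, E+x; non-recursive: y
Introduce E': E -> yE', E' -> /FE' | +xE' | ε


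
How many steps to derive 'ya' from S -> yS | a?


Derivation: S => yS => ya
Steps: 2


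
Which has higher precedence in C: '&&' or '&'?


'&' is bitwise AND (level 5); '&&' is logical AND (level 2)
Higher level binds tighter
'&' has higher precedence than '&&'


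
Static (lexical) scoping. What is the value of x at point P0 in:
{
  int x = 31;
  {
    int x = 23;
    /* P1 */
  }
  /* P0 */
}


x declared in the same block as P0
x = 31


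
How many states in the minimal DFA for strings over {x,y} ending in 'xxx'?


Track the longest suffix of input matching a prefix of 'xxx': 4 classes (prefixes of length 0..3)
Minimal DFA: 4 states


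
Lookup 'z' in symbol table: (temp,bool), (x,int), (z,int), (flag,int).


Lookup 'z' → type int


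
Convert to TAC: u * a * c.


Break into single-operator statements:
t1 = u * a
t2 = t1 * c


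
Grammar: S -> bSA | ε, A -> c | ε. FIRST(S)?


Per alternative of S: FIRST(bSA) = {b}; FIRST(ε) = {ε}
FIRST(S) = {b, ε}


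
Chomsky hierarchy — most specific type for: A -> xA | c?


Right-linear: every RHS is a terminal or a terminal followed by one nonterminal
Classification: Type 3 (Regular)


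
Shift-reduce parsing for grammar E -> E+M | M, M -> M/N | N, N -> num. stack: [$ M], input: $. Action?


lookahead ∉ {/} so M won't extend; reduce E -> M
Action: reduce (E -> M)


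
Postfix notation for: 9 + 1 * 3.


* has higher precedence, evaluate 1*3 first
Postfix: 9 1 3 * +


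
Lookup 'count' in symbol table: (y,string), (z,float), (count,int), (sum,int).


Lookup 'count' → type int


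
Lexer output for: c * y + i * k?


Scan left to right, longest-match per lexeme
Tokens: ID(c), OP(*), ID(y), OP(+), ID(i), OP(*), ID(k)


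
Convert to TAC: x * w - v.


Break into single-operator statements:
t1 = x * w
t2 = t1 - v


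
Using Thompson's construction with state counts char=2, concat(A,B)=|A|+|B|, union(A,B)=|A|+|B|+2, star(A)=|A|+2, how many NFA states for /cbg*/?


Syntax tree has 3 char leaf(s), 0 union(s), 1 star(s)
chars contribute 3×2 = 6; each union adds +2; each star adds +2
Total: 6 + 0 + 2 = 8 states


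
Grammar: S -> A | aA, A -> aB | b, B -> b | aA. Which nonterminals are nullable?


A nonterminal is nullable iff some alternative derives ε (directly, or every symbol in it is nullable)
Nullable: {}


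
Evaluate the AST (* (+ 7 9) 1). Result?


Evaluate inner: (+ 7 9) = 16
Evaluate root: (* 16 1) = 16
Result: 16


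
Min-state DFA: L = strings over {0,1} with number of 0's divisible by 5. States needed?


Track (count of 0) mod 5: states 0..4, accept at 0
Minimal DFA: 5 states


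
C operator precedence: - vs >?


'-' is additive (level 9); '>' is relational (level 7)
Higher level binds tighter
'-' has higher precedence than '>'


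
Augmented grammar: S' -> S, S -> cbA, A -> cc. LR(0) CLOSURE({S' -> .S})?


Start: S' -> .S
For each item with dot before a nonterminal B, add B -> .γ for every B-production
Closure: [S' -> .S, S -> .cbA]


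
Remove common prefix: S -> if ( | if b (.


Common prefix: 'if'
Factored: S -> if S', S' -> ( | b (


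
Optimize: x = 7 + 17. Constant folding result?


7 + 17 = 24 at compile time
Optimized: x = 24


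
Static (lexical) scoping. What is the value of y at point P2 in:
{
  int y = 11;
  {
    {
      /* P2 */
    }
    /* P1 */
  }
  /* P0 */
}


P2's block does not declare y; resolves to the enclosing declaration at depth 0
y = 11


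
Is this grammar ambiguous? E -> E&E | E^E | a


'a&a^a' has two parse trees (no precedence encoded between & and ^)
Ambiguous


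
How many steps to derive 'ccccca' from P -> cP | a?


Derivation: P => cP => ccP => cccP => ccccP => cccccP => ccccca
Steps: 6


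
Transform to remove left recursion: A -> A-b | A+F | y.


Left-recursive alternatives: A-b, A+F; non-recursive: y
Introduce A': A -> yA', A' -> -bA' | +FA' | ε


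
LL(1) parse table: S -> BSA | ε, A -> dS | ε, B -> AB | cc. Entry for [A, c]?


For [A, c]: ε is nullable and 'c' ∈ FOLLOW(A)
Entry: A -> ε


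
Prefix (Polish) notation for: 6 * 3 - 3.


left-to-right (same/higher precedence on left): tree is (- (* 6 3) 3)
Prefix: - * 6 3 3


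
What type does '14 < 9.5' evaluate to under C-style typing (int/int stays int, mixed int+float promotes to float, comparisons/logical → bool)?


Operand types: int < float
Rule: comparison yields bool
Result type: bool


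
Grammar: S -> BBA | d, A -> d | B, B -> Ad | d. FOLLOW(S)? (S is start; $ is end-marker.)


$ ∈ FOLLOW(S). For each A -> αBβ: add FIRST(β)\{ε} to FOLLOW(B); if β nullable, add FOLLOW(A).
FOLLOW(S) = {$}


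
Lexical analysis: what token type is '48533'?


Pattern: digits only
Type: INTEGER_LITERAL


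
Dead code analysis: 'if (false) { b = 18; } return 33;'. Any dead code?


condition is constant false, so the whole block is unreachable
Dead: 'if (false) { b = 18; }'


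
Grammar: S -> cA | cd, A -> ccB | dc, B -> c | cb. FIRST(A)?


Per alternative of A: FIRST(ccB) = {c}; FIRST(dc) = {d}
FIRST(A) = {c, d}


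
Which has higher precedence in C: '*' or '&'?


'*' is multiplicative (level 10); '&' is bitwise AND (level 5)
Higher level binds tighter
'*' has higher precedence than '&'


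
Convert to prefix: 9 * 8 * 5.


left-to-right (same/higher precedence on left): tree is (* (* 9 8) 5)
Prefix: * * 9 8 5


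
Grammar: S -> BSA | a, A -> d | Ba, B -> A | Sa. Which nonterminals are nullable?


A nonterminal is nullable iff some alternative derives ε (directly, or every symbol in it is nullable)
Nullable: {}


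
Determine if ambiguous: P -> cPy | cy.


balanced c^n…y^n: each string has a unique parse
Unambiguous


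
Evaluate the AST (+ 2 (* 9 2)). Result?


Evaluate inner: (* 9 2) = 18
Evaluate root: (+ 2 18) = 20
Result: 20


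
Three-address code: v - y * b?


Break into single-operator statements:
t1 = y * b
t2 = v - t1


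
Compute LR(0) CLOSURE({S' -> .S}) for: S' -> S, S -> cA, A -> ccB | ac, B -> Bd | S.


Start: S' -> .S
For each item with dot before a nonterminal B, add B -> .γ for every B-production
Closure: [S' -> .S, S -> .cA]


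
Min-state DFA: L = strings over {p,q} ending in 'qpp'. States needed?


Track the longest suffix of input matching a prefix of 'qpp': 4 classes (prefixes of length 0..3)
Minimal DFA: 4 states


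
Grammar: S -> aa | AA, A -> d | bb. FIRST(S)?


Per alternative of S: FIRST(aa) = {a}; FIRST(AA) = {b, d}
FIRST(S) = {a, b, d}


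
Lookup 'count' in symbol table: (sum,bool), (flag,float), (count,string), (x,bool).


Lookup 'count' → type string


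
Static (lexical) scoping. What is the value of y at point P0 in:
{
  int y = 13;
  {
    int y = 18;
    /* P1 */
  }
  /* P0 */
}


y declared in the same block as P0
y = 13


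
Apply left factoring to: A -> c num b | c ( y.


Common prefix: 'c'
Factored: A -> c A', A' -> num b | ( y


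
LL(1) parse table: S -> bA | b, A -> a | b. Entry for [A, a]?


For [A, a]: 'a' ∈ FIRST(a)
Entry: A -> a


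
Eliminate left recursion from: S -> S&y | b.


Left-recursive alternatives: S&y; non-recursive: b
Introduce S': S -> bS', S' -> &yS' | ε


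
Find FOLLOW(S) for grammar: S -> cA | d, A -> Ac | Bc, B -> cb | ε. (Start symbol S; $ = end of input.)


$ ∈ FOLLOW(S). For each A -> αBβ: add FIRST(β)\{ε} to FOLLOW(B); if β nullable, add FOLLOW(A).
FOLLOW(S) = {$}


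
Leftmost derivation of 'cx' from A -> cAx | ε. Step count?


Derivation: A => cAx => cx
Steps: 2


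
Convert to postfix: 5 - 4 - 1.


Left to right (same or higher precedence on left)
Postfix: 5 4 - 1 -


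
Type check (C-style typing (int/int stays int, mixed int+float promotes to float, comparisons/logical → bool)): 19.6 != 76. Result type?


Operand types: float != int
Rule: comparison yields bool
Result type: bool


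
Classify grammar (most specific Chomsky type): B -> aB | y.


Right-linear: every RHS is a terminal or a terminal followed by one nonterminal
Classification: Type 3 (Regular)


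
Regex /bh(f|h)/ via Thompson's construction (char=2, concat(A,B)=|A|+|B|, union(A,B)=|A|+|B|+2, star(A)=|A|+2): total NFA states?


Syntax tree has 4 char leaf(s), 1 union(s), 0 star(s)
chars contribute 4×2 = 8; each union adds +2; each star adds +2
Total: 8 + 2 + 0 = 10 states


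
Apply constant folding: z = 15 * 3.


15 * 3 = 45 at compile time
Optimized: z = 45


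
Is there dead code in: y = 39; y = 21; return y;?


first assignment to y is overwritten before any read
Dead: 'y = 39'


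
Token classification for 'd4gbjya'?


Pattern: letter/underscore followed by alphanumerics, not a keyword
Type: IDENTIFIER


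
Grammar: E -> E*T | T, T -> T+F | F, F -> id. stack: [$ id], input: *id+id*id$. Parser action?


'id' on top is the handle for F -> id
Action: reduce (F -> id)


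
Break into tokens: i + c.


Scan left to right, longest-match per lexeme
Tokens: ID(i), OP(+), ID(c)


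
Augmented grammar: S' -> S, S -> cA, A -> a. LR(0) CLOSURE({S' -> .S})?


Start: S' -> .S
For each item with dot before a nonterminal B, add B -> .γ for every B-production
Closure: [S' -> .S, S -> .cA]


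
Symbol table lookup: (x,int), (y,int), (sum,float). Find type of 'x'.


Lookup 'x' → type int


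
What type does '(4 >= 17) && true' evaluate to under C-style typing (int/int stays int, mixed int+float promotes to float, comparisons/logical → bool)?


Operand types: bool && bool
Rule: logical operators take bool operands and yield bool
Result type: bool


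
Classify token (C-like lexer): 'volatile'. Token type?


Pattern: reserved word
Type: KEYWORD


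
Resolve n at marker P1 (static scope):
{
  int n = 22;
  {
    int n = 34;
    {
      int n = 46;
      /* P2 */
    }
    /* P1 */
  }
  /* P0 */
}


n declared in the same block as P1
n = 34


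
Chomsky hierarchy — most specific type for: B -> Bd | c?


Left-linear: every RHS is a terminal or one nonterminal followed by a terminal
Classification: Type 3 (Regular)


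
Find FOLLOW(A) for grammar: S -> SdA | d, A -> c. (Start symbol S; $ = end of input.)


$ ∈ FOLLOW(S). For each A -> αBβ: add FIRST(β)\{ε} to FOLLOW(B); if β nullable, add FOLLOW(A).
FOLLOW(A) = {$, d}


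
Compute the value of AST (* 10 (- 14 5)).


Evaluate inner: (- 14 5) = 9
Evaluate root: (* 10 9) = 90
Result: 90


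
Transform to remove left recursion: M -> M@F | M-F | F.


Left-recursive alternatives: M@F, M-F; non-recursive: F
Introduce M': M -> FM', M' -> @FM' | -FM' | ε


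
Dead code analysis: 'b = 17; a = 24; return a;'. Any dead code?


b is assigned but never read
Dead: 'b = 17'


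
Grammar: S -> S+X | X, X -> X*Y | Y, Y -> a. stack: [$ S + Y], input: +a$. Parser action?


'Y' (not preceded by X*) is the handle for X -> Y
Action: reduce (X -> Y)


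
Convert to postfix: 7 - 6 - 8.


Left to right (same or higher precedence on left)
Postfix: 7 6 - 8 -


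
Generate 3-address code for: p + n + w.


Break into single-operator statements:
t1 = p + n
t2 = t1 + w


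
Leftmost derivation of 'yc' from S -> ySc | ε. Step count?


Derivation: S => ySc => yc
Steps: 2


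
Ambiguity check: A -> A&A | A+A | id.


'id&id+id' has two parse trees (no precedence encoded between & and +)
Ambiguous


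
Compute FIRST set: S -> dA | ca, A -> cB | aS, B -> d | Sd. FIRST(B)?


Per alternative of B: FIRST(d) = {d}; FIRST(Sd) = {c, d}
FIRST(B) = {c, d}


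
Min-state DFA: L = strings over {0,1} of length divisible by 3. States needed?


Track length mod 3: states 0..2, accept at 0
Minimal DFA: 3 states


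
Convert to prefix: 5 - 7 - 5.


left-to-right (same/higher precedence on left): tree is (- (- 5 7) 5)
Prefix: - - 5 7 5


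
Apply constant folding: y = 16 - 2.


16 - 2 = 14 at compile time
Optimized: y = 14


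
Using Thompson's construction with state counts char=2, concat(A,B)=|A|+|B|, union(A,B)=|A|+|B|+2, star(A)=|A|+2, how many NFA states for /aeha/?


Syntax tree has 4 char leaf(s), 0 union(s), 0 star(s)
chars contribute 4×2 = 8; each union adds +2; each star adds +2
Total: 8 + 0 + 0 = 8 states


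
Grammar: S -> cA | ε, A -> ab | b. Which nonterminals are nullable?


A nonterminal is nullable iff some alternative derives ε (directly, or every symbol in it is nullable)
Nullable: {S}


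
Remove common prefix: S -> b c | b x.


Common prefix: 'b'
Factored: S -> b S', S' -> c | x


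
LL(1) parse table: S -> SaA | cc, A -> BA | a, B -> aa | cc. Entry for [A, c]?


For [A, c]: 'c' ∈ FIRST(BA)
Entry: A -> BA


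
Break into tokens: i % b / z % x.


Scan left to right, longest-match per lexeme
Tokens: ID(i), OP(%), ID(b), OP(/), ID(z), OP(%), ID(x)


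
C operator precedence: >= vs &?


'>=' is relational (level 7); '&' is bitwise AND (level 5)
Higher level binds tighter
'>=' has higher precedence than '&'


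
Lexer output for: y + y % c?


Scan left to right, longest-match per lexeme
Tokens: ID(y), OP(+), ID(y), OP(%), ID(c)


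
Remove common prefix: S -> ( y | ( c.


Common prefix: '('
Factored: S -> ( S', S' -> y | c


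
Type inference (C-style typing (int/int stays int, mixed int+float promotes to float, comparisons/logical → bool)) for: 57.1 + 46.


Operand types: float + int
Rule: mixed int/float promotes to float; int/int stays int
Result type: float


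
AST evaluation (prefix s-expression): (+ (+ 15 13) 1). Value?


Evaluate inner: (+ 15 13) = 28
Evaluate root: (+ 28 1) = 29
Result: 29


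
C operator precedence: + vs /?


'/' is multiplicative (level 10); '+' is additive (level 9)
Higher level binds tighter
'/' has higher precedence than '+'


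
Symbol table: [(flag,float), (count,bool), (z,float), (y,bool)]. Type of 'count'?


Lookup 'count' → type bool


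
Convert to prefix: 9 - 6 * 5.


'*' binds tighter: tree is (- 9 (* 6 5))
Prefix: - 9 * 6 5


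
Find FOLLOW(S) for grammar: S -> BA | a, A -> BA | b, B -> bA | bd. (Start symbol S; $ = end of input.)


$ ∈ FOLLOW(S). For each A -> αBβ: add FIRST(β)\{ε} to FOLLOW(B); if β nullable, add FOLLOW(A).
FOLLOW(S) = {$}


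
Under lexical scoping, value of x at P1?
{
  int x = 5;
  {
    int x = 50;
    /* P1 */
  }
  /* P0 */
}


x declared in the same block as P1
x = 50


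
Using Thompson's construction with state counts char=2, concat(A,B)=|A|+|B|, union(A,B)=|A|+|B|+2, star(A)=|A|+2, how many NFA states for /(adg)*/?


Syntax tree has 3 char leaf(s), 0 union(s), 1 star(s)
chars contribute 3×2 = 6; each union adds +2; each star adds +2
Total: 6 + 0 + 2 = 8 states


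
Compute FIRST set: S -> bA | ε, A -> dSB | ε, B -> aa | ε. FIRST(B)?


Per alternative of B: FIRST(aa) = {a}; FIRST(ε) = {ε}
FIRST(B) = {a, ε}


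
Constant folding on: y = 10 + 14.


10 + 14 = 24 at compile time
Optimized: y = 24


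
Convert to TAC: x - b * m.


Break into single-operator statements:
t1 = b * m
t2 = x - t1


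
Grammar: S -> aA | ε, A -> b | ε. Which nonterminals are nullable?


A nonterminal is nullable iff some alternative derives ε (directly, or every symbol in it is nullable)
Nullable: {A, S}


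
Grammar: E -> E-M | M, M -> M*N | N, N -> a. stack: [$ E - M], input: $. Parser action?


handle 'E-M' on top; lookahead ∈ FOLLOW(E) = {-, $}
Action: reduce (E -> E-M)


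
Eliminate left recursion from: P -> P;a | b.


Left-recursive alternatives: P;a; non-recursive: b
Introduce P': P -> bP', P' -> ;aP' | ε


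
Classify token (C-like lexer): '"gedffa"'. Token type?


Pattern: double-quoted sequence
Type: STRING_LITERAL


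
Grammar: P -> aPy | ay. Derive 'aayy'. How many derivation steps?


Derivation: P => aPy => aayy
Steps: 2


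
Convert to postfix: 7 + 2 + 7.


Left to right (same or higher precedence on left)
Postfix: 7 2 + 7 +


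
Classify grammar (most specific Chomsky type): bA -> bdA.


LHS has context (more than one symbol) and |LHS| ≤ |RHS|
Classification: Type 1 (Context-Sensitive)


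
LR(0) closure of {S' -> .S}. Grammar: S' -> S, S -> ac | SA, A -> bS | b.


Start: S' -> .S
For each item with dot before a nonterminal B, add B -> .γ for every B-production
Closure: [S' -> .S, S -> .ac, S -> .SA]


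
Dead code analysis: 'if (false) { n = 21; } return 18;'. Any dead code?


condition is constant false, so the whole block is unreachable
Dead: 'if (false) { n = 21; }'


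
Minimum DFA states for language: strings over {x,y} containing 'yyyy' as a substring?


KMP-style automaton: 4 progress states + 1 absorbing accept = 5
Minimal DFA: 5 states


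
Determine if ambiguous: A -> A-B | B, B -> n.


precedence layered via separate nonterminal B: deterministic
Unambiguous


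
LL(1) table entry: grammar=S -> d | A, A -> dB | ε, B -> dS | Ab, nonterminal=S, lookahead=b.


For [S, b]: A is nullable and 'b' ∈ FOLLOW(S)
Entry: S -> A


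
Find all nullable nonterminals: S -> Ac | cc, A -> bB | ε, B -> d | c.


A nonterminal is nullable iff some alternative derives ε (directly, or every symbol in it is nullable)
Nullable: {A}


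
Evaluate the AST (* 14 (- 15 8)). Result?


Evaluate inner: (- 15 8) = 7
Evaluate root: (* 14 7) = 98
Result: 98


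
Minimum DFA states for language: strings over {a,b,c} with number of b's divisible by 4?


Track (count of b) mod 4: states 0..3, accept at 0
Minimal DFA: 4 states


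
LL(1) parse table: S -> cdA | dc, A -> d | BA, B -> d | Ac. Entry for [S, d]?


For [S, d]: 'd' ∈ FIRST(dc)
Entry: S -> dc


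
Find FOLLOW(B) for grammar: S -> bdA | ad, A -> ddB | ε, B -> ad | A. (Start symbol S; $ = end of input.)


$ ∈ FOLLOW(S). For each A -> αBβ: add FIRST(β)\{ε} to FOLLOW(B); if β nullable, add FOLLOW(A).
FOLLOW(B) = {$}


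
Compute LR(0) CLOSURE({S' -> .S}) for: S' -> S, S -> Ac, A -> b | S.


Start: S' -> .S
For each item with dot before a nonterminal B, add B -> .γ for every B-production
Closure: [S' -> .S, S -> .Ac, A -> .b, A -> .S]


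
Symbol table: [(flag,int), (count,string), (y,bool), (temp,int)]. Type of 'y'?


Lookup 'y' → type bool


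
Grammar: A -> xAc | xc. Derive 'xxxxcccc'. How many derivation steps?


Derivation: A => xAc => xxAcc => xxxAccc => xxxxcccc
Steps: 4


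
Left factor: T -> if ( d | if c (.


Common prefix: 'if'
Factored: T -> if T', T' -> ( d | c (


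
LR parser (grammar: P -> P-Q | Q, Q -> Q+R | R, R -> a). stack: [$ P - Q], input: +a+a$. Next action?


'+' can extend Q; shift to build Q -> Q+R
Action: shift


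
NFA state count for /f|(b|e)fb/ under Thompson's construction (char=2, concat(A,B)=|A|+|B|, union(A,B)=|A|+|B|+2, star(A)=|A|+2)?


Syntax tree has 5 char leaf(s), 2 union(s), 0 star(s)
chars contribute 5×2 = 10; each union adds +2; each star adds +2
Total: 10 + 4 + 0 = 14 states


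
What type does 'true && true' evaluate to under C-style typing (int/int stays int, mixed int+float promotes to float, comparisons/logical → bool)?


Operand types: bool && bool
Rule: logical operators take bool operands and yield bool
Result type: bool


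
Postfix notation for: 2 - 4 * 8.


* has higher precedence, evaluate 4*8 first
Postfix: 2 4 8 * -


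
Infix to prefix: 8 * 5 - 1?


left-to-right (same/higher precedence on left): tree is (- (* 8 5) 1)
Prefix: - * 8 5 1


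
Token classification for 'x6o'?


Pattern: letter/underscore followed by alphanumerics, not a keyword
Type: IDENTIFIER


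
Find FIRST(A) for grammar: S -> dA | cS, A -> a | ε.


Per alternative of A: FIRST(a) = {a}; FIRST(ε) = {ε}
FIRST(A) = {a, ε}


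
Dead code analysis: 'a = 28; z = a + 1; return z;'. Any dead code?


a is read by z's definition; z is returned
No dead code


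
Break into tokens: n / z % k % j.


Scan left to right, longest-match per lexeme
Tokens: ID(n), OP(/), ID(z), OP(%), ID(k), OP(%), ID(j)


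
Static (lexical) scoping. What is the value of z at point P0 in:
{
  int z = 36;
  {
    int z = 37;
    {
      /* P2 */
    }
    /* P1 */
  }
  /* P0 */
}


z declared in the same block as P0
z = 36


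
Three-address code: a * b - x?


Break into single-operator statements:
t1 = a * b
t2 = t1 - x


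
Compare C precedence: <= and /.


'/' is multiplicative (level 10); '<=' is relational (level 7)
Higher level binds tighter
'/' has higher precedence than '<='


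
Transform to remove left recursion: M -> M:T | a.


Left-recursive alternatives: M:T; non-recursive: a
Introduce M': M -> aM', M' -> :TM' | ε


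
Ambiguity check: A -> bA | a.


right-linear, alternatives start with distinct terminals 'b' vs 'a': unique leftmost derivation
Unambiguous


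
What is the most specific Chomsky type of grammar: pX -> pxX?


LHS has context (more than one symbol) and |LHS| ≤ |RHS|
Classification: Type 1 (Context-Sensitive)


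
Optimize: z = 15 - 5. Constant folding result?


15 - 5 = 10 at compile time
Optimized: z = 10


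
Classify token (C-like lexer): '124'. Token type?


Pattern: digits only
Type: INTEGER_LITERAL


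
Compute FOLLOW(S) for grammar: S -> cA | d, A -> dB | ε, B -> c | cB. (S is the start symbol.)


$ ∈ FOLLOW(S). For each A -> αBβ: add FIRST(β)\{ε} to FOLLOW(B); if β nullable, add FOLLOW(A).
FOLLOW(S) = {$}


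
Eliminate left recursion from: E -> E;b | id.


Left-recursive alternatives: E;b; non-recursive: id
Introduce E': E -> idE', E' -> ;bE' | ε


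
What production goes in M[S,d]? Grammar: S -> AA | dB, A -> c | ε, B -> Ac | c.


For [S, d]: 'd' ∈ FIRST(dB)
Entry: S -> dB


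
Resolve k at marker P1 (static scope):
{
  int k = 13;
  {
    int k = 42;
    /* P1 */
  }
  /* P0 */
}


k declared in the same block as P1
k = 42


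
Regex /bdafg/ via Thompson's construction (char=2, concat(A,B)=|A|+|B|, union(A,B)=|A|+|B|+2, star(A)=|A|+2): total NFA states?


Syntax tree has 5 char leaf(s), 0 union(s), 0 star(s)
chars contribute 5×2 = 10; each union adds +2; each star adds +2
Total: 10 + 0 + 0 = 10 states


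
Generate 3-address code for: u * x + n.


Break into single-operator statements:
t1 = u * x
t2 = t1 + n


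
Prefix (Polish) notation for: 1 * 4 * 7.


left-to-right (same/higher precedence on left): tree is (* (* 1 4) 7)
Prefix: * * 1 4 7


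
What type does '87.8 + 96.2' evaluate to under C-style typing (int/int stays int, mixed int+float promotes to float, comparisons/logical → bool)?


Operand types: float + float
Rule: mixed int/float promotes to float; int/int stays int
Result type: float


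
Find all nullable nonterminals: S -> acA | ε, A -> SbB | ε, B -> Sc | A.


A nonterminal is nullable iff some alternative derives ε (directly, or every symbol in it is nullable)
Nullable: {A, B, S}


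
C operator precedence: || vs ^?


'^' is bitwise XOR (level 4); '||' is logical OR (level 1)
Higher level binds tighter
'^' has higher precedence than '||'


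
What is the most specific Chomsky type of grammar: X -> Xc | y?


Left-linear: every RHS is a terminal or one nonterminal followed by a terminal
Classification: Type 3 (Regular)


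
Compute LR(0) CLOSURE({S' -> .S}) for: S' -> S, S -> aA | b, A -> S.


Start: S' -> .S
For each item with dot before a nonterminal B, add B -> .γ for every B-production
Closure: [S' -> .S, S -> .aA, S -> .b]


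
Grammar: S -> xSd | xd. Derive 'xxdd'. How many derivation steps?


Derivation: S => xSd => xxdd
Steps: 2


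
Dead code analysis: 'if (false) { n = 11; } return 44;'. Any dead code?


condition is constant false, so the whole block is unreachable
Dead: 'if (false) { n = 11; }'


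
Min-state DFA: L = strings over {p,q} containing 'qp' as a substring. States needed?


KMP-style automaton: 2 progress states + 1 absorbing accept = 3
Minimal DFA: 3 states


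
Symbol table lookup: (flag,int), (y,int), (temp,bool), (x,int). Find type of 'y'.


Lookup 'y' → type int


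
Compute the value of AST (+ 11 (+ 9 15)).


Evaluate inner: (+ 9 15) = 24
Evaluate root: (+ 11 24) = 35
Result: 35


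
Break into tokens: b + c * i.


Scan left to right, longest-match per lexeme
Tokens: ID(b), OP(+), ID(c), OP(*), ID(i)


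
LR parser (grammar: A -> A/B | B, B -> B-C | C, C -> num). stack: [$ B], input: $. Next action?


lookahead ∉ {-} so B won't extend; reduce A -> B
Action: reduce (A -> B)


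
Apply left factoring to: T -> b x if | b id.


Common prefix: 'b'
Factored: T -> b T', T' -> x if | id


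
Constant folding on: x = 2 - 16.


2 - 16 = -14 at compile time
Optimized: x = -14


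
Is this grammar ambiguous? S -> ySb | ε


balanced y^n…b^n: each string has a unique parse
Unambiguous


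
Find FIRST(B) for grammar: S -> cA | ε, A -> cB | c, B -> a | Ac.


Per alternative of B: FIRST(a) = {a}; FIRST(Ac) = {c}
FIRST(B) = {a, c}


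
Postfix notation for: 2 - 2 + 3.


Left to right (same or higher precedence on left)
Postfix: 2 2 - 3 +


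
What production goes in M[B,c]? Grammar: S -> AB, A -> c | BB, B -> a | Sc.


For [B, c]: 'c' ∈ FIRST(Sc)
Entry: B -> Sc


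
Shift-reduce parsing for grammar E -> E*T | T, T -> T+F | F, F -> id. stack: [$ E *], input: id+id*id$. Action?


no handle ('E*' is not any RHS); shift 'id'
Action: shift


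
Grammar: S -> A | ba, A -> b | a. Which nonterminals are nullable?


A nonterminal is nullable iff some alternative derives ε (directly, or every symbol in it is nullable)
Nullable: {}


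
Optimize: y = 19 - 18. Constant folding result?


19 - 18 = 1 at compile time
Optimized: y = 1


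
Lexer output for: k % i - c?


Scan left to right, longest-match per lexeme
Tokens: ID(k), OP(%), ID(i), OP(-), ID(c)


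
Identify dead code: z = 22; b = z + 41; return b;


z is read by b's definition; b is returned
No dead code


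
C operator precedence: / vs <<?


'/' is multiplicative (level 10); '<<' is shift (level 8)
Higher level binds tighter
'/' has higher precedence than '<<'


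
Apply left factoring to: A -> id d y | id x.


Common prefix: 'id'
Factored: A -> id A', A' -> d y | x


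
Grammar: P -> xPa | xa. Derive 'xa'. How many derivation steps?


Derivation: P => xa
Steps: 1


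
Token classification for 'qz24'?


Pattern: letter/underscore followed by alphanumerics, not a keyword
Type: IDENTIFIER


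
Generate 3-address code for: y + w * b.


Break into single-operator statements:
t1 = w * b
t2 = y + t1


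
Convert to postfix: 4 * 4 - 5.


Left to right (same or higher precedence on left)
Postfix: 4 4 * 5 -


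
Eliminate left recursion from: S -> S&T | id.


Left-recursive alternatives: S&T; non-recursive: id
Introduce S': S -> idS', S' -> &TS' | ε


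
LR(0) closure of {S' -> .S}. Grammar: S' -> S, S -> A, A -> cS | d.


Start: S' -> .S
For each item with dot before a nonterminal B, add B -> .γ for every B-production
Closure: [S' -> .S, S -> .A, A -> .cS, A -> .d]


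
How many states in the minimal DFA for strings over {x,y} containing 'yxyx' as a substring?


KMP-style automaton: 4 progress states + 1 absorbing accept = 5
Minimal DFA: 5 states


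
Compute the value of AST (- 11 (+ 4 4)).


Evaluate inner: (+ 4 4) = 8
Evaluate root: (- 11 8) = 3
Result: 3


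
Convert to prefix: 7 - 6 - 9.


left-to-right (same/higher precedence on left): tree is (- (- 7 6) 9)
Prefix: - - 7 6 9


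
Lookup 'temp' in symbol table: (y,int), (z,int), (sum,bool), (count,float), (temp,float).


Lookup 'temp' → type float


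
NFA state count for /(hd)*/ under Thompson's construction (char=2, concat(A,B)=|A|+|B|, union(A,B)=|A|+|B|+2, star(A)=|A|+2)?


Syntax tree has 2 char leaf(s), 0 union(s), 1 star(s)
chars contribute 2×2 = 4; each union adds +2; each star adds +2
Total: 4 + 0 + 2 = 6 states


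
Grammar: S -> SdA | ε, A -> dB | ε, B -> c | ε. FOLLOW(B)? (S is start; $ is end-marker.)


$ ∈ FOLLOW(S). For each A -> αBβ: add FIRST(β)\{ε} to FOLLOW(B); if β nullable, add FOLLOW(A).
FOLLOW(B) = {$, d}


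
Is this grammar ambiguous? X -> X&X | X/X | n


'n&n/n' has two parse trees (no precedence encoded between & and /)
Ambiguous


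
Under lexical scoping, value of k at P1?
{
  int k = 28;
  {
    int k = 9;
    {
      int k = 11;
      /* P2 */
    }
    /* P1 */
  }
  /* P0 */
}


k declared in the same block as P1
k = 9


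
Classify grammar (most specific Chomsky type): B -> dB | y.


Right-linear: every RHS is a terminal or a terminal followed by one nonterminal
Classification: Type 3 (Regular)


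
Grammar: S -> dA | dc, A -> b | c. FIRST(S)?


Per alternative of S: FIRST(dA) = {d}; FIRST(dc) = {d}
FIRST(S) = {d}


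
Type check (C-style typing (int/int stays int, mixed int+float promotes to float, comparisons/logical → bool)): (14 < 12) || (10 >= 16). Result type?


Operand types: bool || bool
Rule: logical operators take bool operands and yield bool
Result type: bool


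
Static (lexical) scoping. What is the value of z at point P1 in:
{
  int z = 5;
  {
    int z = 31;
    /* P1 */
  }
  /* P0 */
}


z declared in the same block as P1
z = 31


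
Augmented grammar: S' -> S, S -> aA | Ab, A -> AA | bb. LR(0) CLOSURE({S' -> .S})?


Start: S' -> .S
For each item with dot before a nonterminal B, add B -> .γ for every B-production
Closure: [S' -> .S, S -> .aA, S -> .Ab, A -> .AA, A -> .bb]


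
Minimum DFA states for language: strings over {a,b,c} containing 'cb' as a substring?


KMP-style automaton: 2 progress states + 1 absorbing accept = 3
Minimal DFA: 3 states


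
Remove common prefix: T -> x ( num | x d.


Common prefix: 'x'
Factored: T -> x T', T' -> ( num | d


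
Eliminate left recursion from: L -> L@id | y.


Left-recursive alternatives: L@id; non-recursive: y
Introduce L': L -> yL', L' -> @idL' | ε


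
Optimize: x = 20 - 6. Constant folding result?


20 - 6 = 14 at compile time
Optimized: x = 14


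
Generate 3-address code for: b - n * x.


Break into single-operator statements:
t1 = n * x
t2 = b - t1


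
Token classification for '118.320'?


Pattern: digits with a decimal point
Type: FLOAT_LITERAL


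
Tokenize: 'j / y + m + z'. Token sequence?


Scan left to right, longest-match per lexeme
Tokens: ID(j), OP(/), ID(y), OP(+), ID(m), OP(+), ID(z)


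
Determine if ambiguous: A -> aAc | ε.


balanced a^n…c^n: each string has a unique parse
Unambiguous


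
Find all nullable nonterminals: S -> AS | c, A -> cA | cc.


A nonterminal is nullable iff some alternative derives ε (directly, or every symbol in it is nullable)
Nullable: {}


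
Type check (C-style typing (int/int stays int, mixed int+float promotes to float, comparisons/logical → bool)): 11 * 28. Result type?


Operand types: int * int
Rule: mixed int/float promotes to float; int/int stays int
Result type: int


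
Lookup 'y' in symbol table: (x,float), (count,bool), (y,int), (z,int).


Lookup 'y' → type int


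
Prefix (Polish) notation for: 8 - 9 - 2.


left-to-right (same/higher precedence on left): tree is (- (- 8 9) 2)
Prefix: - - 8 9 2


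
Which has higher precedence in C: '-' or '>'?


'-' is additive (level 9); '>' is relational (level 7)
Higher level binds tighter
'-' has higher precedence than '>'


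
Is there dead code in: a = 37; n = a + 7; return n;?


a is read by n's definition; n is returned
No dead code


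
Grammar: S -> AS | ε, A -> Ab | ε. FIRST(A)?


Per alternative of A: FIRST(Ab) = {b}; FIRST(ε) = {ε}
FIRST(A) = {b, ε}


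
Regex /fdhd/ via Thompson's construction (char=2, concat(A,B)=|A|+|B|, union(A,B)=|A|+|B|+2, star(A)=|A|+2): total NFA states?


Syntax tree has 4 char leaf(s), 0 union(s), 0 star(s)
chars contribute 4×2 = 8; each union adds +2; each star adds +2
Total: 8 + 0 + 0 = 8 states


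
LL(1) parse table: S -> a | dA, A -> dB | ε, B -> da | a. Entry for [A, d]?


For [A, d]: 'd' ∈ FIRST(dB)
Entry: A -> dB


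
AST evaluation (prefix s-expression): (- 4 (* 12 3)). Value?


Evaluate inner: (* 12 3) = 36
Evaluate root: (- 4 36) = -32
Result: -32


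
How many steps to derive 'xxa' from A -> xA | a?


Derivation: A => xA => xxA => xxa
Steps: 3


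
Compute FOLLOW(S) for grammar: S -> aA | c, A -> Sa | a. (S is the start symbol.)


$ ∈ FOLLOW(S). For each A -> αBβ: add FIRST(β)\{ε} to FOLLOW(B); if β nullable, add FOLLOW(A).
FOLLOW(S) = {$, a}


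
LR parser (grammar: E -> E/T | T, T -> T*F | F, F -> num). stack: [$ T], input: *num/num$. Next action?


shift '*' to continue T -> T*F
Action: shift


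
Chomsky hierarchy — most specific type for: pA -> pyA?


LHS has context (more than one symbol) and |LHS| ≤ |RHS|
Classification: Type 1 (Context-Sensitive)


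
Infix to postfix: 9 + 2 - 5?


Left to right (same or higher precedence on left)
Postfix: 9 2 + 5 -


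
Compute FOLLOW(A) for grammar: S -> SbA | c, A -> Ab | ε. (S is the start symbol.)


$ ∈ FOLLOW(S). For each A -> αBβ: add FIRST(β)\{ε} to FOLLOW(B); if β nullable, add FOLLOW(A).
FOLLOW(A) = {$, b}


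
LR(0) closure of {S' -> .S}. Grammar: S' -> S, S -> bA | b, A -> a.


Start: S' -> .S
For each item with dot before a nonterminal B, add B -> .γ for every B-production
Closure: [S' -> .S, S -> .bA, S -> .b]


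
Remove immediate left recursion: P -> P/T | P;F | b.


Left-recursive alternatives: P/T, P;F; non-recursive: b
Introduce P': P -> bP', P' -> /TP' | ;FP' | ε


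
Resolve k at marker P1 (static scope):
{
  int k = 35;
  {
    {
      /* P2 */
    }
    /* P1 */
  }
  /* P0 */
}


P1's block does not declare k; resolves to the enclosing declaration at depth 0
k = 35


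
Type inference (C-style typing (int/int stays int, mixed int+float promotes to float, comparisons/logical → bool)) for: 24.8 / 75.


Operand types: float / int
Rule: mixed int/float promotes to float; int/int stays int
Result type: float
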